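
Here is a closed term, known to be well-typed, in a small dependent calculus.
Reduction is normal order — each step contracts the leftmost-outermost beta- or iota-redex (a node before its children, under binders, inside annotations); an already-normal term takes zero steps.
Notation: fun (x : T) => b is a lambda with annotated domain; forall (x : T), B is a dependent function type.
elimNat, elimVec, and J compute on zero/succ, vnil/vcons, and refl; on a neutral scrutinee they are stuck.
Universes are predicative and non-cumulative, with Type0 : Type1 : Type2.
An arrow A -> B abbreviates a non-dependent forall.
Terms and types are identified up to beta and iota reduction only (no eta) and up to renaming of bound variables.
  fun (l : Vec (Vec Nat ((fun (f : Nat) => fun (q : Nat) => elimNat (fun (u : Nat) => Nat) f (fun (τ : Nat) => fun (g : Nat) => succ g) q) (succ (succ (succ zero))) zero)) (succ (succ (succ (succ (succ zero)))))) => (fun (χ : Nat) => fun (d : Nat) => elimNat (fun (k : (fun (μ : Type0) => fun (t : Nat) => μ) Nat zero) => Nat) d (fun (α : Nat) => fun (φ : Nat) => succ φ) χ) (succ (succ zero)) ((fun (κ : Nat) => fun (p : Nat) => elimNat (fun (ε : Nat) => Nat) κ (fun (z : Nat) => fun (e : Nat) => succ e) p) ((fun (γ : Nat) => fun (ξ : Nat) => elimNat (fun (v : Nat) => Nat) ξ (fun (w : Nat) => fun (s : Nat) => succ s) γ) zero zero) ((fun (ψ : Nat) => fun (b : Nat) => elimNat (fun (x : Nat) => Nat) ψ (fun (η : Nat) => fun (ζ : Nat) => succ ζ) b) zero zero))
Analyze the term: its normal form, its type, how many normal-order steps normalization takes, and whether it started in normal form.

reduced normal form:
  fun (l : Vec (Vec Nat (succ (succ (succ zero)))) (succ (succ (succ (succ (succ zero)))))) => succ (succ zero)
inferred type:
  Vec (Vec Nat (succ (succ (succ zero)))) (succ (succ (succ (succ (succ zero))))) -> Nat
steps to reach normal form (normal order): 21
term was already normal: no
first redex: a beta-redex


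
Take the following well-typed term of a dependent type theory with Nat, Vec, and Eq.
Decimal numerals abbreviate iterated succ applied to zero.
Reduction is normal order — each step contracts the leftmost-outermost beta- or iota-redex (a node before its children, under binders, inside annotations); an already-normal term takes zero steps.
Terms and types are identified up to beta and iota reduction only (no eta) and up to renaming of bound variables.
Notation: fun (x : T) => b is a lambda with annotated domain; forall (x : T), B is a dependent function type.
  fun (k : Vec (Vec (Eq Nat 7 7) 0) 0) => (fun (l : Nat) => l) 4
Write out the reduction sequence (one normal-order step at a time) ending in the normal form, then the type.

normal-order reduction:
  fun (k : Vec (Vec (Eq Nat 7 7) 0) 0) => (fun (l : Nat) => l) 4
  ~> fun (k : Vec (Vec (Eq Nat 7 7) 0) 0) => 4
type:
  forall (k : Vec (Vec (Eq Nat 7 7) 0) 0), Nat


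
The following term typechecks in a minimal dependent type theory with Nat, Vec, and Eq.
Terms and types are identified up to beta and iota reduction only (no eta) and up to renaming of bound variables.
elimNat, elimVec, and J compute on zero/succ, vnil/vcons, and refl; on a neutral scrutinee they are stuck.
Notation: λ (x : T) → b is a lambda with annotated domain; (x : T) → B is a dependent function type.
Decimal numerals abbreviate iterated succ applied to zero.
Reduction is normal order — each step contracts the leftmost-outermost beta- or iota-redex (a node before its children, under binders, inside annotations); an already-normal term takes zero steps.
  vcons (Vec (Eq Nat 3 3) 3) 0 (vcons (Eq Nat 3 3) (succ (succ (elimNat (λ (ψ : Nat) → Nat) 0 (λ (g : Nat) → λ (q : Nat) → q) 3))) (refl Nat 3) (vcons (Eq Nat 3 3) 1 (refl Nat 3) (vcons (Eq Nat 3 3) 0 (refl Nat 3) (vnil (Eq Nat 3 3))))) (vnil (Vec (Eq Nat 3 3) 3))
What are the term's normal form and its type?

resulting normal form:
  vcons (Vec (Eq Nat 3 3) 3) 0 (vcons (Eq Nat 3 3) 2 (refl Nat 3) (vcons (Eq Nat 3 3) 1 (refl Nat 3) (vcons (Eq Nat 3 3) 0 (refl Nat 3) (vnil (Eq Nat 3 3))))) (vnil (Vec (Eq Nat 3 3) 3))
inferred type:
  Vec (Vec (Eq Nat 3 3) 3) 1


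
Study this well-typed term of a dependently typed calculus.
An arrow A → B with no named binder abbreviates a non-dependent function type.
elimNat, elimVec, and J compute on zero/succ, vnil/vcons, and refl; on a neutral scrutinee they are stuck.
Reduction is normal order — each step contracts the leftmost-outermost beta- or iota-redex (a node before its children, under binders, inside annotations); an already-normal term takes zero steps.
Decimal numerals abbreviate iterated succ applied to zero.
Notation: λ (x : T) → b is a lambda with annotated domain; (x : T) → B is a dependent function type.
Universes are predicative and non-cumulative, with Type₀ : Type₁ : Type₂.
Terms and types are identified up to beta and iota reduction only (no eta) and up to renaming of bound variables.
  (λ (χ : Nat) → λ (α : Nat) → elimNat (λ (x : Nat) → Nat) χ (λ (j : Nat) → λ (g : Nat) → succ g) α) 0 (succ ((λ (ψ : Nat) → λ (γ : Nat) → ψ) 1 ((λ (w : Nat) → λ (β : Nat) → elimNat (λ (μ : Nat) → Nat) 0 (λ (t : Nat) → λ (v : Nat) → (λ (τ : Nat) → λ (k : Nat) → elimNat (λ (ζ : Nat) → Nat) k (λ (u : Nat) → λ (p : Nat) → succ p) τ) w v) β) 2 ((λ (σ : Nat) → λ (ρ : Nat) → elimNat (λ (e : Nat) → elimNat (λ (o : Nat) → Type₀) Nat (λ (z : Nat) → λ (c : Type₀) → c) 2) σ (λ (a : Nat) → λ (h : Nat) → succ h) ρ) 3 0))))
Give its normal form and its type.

normal form:
  2
the term's type:
  Nat
observation: the term reaches its normal form after 11 normal-order steps.


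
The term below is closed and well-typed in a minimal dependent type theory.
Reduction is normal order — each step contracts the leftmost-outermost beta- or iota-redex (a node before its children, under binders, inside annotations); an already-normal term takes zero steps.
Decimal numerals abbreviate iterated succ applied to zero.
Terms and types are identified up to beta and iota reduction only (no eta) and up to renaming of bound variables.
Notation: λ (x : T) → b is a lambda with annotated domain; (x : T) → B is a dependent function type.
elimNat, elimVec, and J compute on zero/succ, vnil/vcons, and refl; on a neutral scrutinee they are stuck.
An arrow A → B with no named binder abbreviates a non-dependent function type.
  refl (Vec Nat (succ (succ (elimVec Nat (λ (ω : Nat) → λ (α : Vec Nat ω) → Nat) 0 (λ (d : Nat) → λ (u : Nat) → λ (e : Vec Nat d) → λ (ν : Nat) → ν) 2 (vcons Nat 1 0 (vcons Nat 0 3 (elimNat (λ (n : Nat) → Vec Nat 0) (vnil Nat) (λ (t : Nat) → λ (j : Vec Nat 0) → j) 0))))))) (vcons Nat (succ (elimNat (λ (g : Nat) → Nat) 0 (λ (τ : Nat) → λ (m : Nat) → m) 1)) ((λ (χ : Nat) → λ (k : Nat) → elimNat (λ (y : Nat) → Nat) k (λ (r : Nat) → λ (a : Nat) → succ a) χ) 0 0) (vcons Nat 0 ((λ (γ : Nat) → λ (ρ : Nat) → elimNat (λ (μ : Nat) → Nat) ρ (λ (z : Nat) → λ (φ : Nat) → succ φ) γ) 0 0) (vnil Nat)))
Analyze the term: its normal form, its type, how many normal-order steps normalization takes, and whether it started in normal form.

reduced normal form:
  refl (Vec Nat 2) (vcons Nat 1 0 (vcons Nat 0 0 (vnil Nat)))
the term's type:
  Eq (Vec Nat 2) (vcons Nat 1 0 (vcons Nat 0 0 (vnil Nat))) (vcons Nat 1 0 (vcons Nat 0 0 (vnil Nat)))
normal-order step count: 22
term was already normal: no
first redex: an elimVec iota-redex


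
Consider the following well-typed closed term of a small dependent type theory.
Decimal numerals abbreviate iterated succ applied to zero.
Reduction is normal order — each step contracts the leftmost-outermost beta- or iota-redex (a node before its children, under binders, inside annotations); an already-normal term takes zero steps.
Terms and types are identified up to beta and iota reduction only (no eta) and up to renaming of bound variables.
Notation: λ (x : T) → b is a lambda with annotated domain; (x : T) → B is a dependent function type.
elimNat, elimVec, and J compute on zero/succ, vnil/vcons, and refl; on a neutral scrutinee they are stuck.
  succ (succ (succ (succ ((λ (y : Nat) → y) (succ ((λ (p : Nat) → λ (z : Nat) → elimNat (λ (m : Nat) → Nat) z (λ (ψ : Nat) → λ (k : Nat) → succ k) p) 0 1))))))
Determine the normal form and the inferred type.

normal form:
  6
type:
  Nat


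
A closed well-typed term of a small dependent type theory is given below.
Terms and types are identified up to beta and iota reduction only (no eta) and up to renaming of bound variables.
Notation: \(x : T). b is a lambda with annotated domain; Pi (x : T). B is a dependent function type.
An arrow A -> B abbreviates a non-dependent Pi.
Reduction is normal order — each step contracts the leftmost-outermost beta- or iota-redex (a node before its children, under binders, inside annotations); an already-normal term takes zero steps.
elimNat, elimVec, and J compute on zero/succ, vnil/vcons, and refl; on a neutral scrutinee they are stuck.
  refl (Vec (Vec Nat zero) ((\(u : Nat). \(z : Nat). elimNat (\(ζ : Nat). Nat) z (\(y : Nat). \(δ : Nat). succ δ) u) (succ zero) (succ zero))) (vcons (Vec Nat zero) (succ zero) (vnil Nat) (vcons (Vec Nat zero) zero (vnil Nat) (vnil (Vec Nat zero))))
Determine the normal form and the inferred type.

reduced normal form:
  refl (Vec (Vec Nat zero) (succ (succ zero))) (vcons (Vec Nat zero) (succ zero) (vnil Nat) (vcons (Vec Nat zero) zero (vnil Nat) (vnil (Vec Nat zero))))
inferred type:
  Eq (Vec (Vec Nat zero) (succ (succ zero))) (vcons (Vec Nat zero) (succ zero) (vnil Nat) (vcons (Vec Nat zero) zero (vnil Nat) (vnil (Vec Nat zero)))) (vcons (Vec Nat zero) (succ zero) (vnil Nat) (vcons (Vec Nat zero) zero (vnil Nat) (vnil (Vec Nat zero))))
observation: 6 normal-order steps separate the term from its normal form.


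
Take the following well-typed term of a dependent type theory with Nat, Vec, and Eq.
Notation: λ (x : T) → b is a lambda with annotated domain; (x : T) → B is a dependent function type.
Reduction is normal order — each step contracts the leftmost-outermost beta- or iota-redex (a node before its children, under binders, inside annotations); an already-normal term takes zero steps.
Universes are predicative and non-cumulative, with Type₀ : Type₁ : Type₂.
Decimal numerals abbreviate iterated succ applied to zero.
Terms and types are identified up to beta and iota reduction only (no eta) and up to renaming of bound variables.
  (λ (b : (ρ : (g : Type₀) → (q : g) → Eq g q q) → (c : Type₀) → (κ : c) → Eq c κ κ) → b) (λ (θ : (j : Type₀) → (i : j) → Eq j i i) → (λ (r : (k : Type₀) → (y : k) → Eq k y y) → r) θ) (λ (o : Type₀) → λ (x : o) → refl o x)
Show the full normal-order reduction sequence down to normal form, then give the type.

normal-order reduction sequence:
  (λ (b : (ρ : (g : Type₀) → (q : g) → Eq g q q) → (c : Type₀) → (κ : c) → Eq c κ κ) → b) (λ (θ : (j : Type₀) → (i : j) → Eq j i i) → (λ (r : (k : Type₀) → (y : k) → Eq k y y) → r) θ) (λ (o : Type₀) → λ (x : o) → refl o x)
  ~> (λ (b : (ρ : Type₀) → (g : ρ) → Eq ρ g g) → (λ (q : (c : Type₀) → (κ : c) → Eq c κ κ) → q) b) (λ (θ : Type₀) → λ (j : θ) → refl θ j)
  ~> (λ (b : (ρ : Type₀) → (g : ρ) → Eq ρ g g) → b) (λ (q : Type₀) → λ (c : q) → refl q c)
  ~> λ (b : Type₀) → λ (ρ : b) → refl b ρ
the term's type:
  (b : Type₀) → (ρ : b) → Eq b ρ ρ


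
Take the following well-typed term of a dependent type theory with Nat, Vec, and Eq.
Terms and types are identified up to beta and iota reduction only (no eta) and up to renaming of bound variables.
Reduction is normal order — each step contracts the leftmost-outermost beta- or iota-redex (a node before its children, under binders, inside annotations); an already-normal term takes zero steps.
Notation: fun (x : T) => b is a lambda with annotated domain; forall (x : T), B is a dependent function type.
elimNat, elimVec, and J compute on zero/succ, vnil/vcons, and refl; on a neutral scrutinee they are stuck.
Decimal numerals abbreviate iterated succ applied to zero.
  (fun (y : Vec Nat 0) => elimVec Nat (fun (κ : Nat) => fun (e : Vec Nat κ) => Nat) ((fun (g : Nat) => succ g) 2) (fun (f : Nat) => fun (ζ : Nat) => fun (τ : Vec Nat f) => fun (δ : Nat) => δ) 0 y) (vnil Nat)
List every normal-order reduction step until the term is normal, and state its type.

normal-order reduction sequence:
  (fun (y : Vec Nat 0) => elimVec Nat (fun (κ : Nat) => fun (e : Vec Nat κ) => Nat) ((fun (g : Nat) => succ g) 2) (fun (f : Nat) => fun (ζ : Nat) => fun (τ : Vec Nat f) => fun (δ : Nat) => δ) 0 y) (vnil Nat)
  ~> elimVec Nat (fun (y : Nat) => fun (κ : Vec Nat y) => Nat) ((fun (e : Nat) => succ e) 2) (fun (g : Nat) => fun (f : Nat) => fun (ζ : Vec Nat g) => fun (τ : Nat) => τ) 0 (vnil Nat)
  ~> (fun (y : Nat) => succ y) 2
  ~> 3
the term's type:
  Nat


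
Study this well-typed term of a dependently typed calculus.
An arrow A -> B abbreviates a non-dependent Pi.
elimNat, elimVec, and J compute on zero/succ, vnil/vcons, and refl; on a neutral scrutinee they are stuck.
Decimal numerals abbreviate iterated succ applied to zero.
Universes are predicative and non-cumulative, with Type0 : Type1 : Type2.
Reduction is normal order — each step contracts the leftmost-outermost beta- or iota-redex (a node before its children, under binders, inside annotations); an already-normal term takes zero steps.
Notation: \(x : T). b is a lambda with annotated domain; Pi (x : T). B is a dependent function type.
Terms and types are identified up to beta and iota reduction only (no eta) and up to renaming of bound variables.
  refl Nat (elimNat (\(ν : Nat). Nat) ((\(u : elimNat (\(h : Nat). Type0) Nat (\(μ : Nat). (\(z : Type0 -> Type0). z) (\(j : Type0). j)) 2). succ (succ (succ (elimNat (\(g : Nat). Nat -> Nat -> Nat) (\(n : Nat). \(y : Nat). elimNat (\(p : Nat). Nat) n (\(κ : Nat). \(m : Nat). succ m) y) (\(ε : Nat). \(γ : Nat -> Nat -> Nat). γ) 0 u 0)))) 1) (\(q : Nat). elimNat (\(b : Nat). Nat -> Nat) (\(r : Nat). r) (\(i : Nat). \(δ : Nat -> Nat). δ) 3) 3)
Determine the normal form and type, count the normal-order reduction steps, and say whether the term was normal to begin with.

normal form:
  refl Nat 4
inferred type:
  Eq Nat 4 4
reduction steps (normal order): 45
started in normal form: no
first contracted redex: an elimNat iota-redex


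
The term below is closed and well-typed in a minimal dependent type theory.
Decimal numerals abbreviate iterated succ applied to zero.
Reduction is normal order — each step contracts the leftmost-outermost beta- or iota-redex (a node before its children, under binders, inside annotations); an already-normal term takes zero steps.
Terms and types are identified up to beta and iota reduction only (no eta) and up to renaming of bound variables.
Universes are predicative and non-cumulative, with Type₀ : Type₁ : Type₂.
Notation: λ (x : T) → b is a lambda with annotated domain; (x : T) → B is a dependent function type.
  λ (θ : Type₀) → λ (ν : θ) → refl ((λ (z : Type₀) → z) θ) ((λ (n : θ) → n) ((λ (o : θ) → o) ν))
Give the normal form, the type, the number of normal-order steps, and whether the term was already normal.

resulting normal form:
  λ (θ : Type₀) → λ (ν : θ) → refl θ ν
type:
  (θ : Type₀) → (ν : θ) → Eq θ ν ν
reduction steps (normal order): 3
started in normal form: no
first contracted redex: a beta-redex


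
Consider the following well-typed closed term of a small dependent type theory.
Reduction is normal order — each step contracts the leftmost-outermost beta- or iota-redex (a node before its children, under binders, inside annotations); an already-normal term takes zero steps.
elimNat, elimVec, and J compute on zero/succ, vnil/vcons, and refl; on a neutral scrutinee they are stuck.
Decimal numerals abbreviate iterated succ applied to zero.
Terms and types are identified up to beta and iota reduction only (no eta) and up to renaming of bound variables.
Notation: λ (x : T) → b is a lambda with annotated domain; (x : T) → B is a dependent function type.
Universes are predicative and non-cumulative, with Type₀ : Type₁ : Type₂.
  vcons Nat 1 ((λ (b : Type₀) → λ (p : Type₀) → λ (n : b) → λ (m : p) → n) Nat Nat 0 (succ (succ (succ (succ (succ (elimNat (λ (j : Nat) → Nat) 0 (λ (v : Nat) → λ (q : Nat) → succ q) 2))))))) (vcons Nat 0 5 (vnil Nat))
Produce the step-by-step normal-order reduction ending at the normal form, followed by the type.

normal-order reduction:
  vcons Nat 1 ((λ (b : Type₀) → λ (p : Type₀) → λ (n : b) → λ (m : p) → n) Nat Nat 0 (succ (succ (succ (succ (succ (elimNat (λ (j : Nat) → Nat) 0 (λ (v : Nat) → λ (q : Nat) → succ q) 2))))))) (vcons Nat 0 5 (vnil Nat))
  ~> vcons Nat 1 ((λ (b : Type₀) → λ (p : Nat) → λ (n : b) → p) Nat 0 (succ (succ (succ (succ (succ (elimNat (λ (m : Nat) → Nat) 0 (λ (j : Nat) → λ (v : Nat) → succ v) 2))))))) (vcons Nat 0 5 (vnil Nat))
  ~> vcons Nat 1 ((λ (b : Nat) → λ (p : Nat) → b) 0 (succ (succ (succ (succ (succ (elimNat (λ (n : Nat) → Nat) 0 (λ (m : Nat) → λ (j : Nat) → succ j) 2))))))) (vcons Nat 0 5 (vnil Nat))
  ~> vcons Nat 1 ((λ (b : Nat) → 0) (succ (succ (succ (succ (succ (elimNat (λ (p : Nat) → Nat) 0 (λ (n : Nat) → λ (m : Nat) → succ m) 2))))))) (vcons Nat 0 5 (vnil Nat))
  ~> vcons Nat 1 0 (vcons Nat 0 5 (vnil Nat))
the term's type:
  Vec Nat 2


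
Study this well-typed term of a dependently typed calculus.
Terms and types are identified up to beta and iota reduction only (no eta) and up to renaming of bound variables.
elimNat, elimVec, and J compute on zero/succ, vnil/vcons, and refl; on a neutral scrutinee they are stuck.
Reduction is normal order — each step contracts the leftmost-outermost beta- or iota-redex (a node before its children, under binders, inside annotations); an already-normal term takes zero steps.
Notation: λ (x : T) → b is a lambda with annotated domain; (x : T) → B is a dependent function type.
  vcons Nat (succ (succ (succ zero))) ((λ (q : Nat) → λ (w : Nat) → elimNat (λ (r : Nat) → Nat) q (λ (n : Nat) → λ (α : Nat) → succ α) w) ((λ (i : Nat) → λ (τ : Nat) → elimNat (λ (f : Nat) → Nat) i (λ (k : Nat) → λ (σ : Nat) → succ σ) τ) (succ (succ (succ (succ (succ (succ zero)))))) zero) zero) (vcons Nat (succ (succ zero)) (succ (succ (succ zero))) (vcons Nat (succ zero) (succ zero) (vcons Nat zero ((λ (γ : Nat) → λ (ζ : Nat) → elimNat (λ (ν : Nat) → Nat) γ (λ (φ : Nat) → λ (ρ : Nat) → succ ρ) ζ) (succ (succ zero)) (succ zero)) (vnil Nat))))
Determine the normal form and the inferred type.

resulting normal form:
  vcons Nat (succ (succ (succ zero))) (succ (succ (succ (succ (succ (succ zero)))))) (vcons Nat (succ (succ zero)) (succ (succ (succ zero))) (vcons Nat (succ zero) (succ zero) (vcons Nat zero (succ (succ (succ zero))) (vnil Nat))))
inferred type:
  Vec Nat (succ (succ (succ (succ zero))))


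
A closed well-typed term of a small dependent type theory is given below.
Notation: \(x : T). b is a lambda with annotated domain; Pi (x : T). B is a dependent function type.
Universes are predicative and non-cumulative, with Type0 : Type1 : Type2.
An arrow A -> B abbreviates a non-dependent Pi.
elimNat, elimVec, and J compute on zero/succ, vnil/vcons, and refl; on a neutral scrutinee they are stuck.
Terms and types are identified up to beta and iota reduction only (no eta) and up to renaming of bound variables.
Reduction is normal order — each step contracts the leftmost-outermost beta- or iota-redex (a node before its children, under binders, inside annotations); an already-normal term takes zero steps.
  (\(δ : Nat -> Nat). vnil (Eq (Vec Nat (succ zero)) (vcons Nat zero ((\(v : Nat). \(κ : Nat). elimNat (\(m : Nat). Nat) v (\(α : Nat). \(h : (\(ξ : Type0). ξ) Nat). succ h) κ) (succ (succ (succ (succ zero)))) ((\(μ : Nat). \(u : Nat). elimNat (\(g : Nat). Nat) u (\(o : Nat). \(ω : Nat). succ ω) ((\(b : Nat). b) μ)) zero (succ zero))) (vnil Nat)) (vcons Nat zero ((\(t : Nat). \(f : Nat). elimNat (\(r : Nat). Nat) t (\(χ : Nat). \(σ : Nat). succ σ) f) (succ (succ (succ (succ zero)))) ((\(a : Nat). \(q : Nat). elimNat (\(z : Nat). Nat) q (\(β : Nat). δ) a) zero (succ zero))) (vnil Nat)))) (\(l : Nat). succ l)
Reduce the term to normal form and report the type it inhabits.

normal form:
  vnil (Eq (Vec Nat (succ zero)) (vcons Nat zero (succ (succ (succ (succ (succ zero))))) (vnil Nat)) (vcons Nat zero (succ (succ (succ (succ (succ zero))))) (vnil Nat)))
inferred type:
  Vec (Eq (Vec Nat (succ zero)) (vcons Nat zero (succ (succ (succ (succ (succ zero))))) (vnil Nat)) (vcons Nat zero (succ (succ (succ (succ (succ zero))))) (vnil Nat))) zero
observation: contracting a beta-redex first, the term normalizes in 21 steps.


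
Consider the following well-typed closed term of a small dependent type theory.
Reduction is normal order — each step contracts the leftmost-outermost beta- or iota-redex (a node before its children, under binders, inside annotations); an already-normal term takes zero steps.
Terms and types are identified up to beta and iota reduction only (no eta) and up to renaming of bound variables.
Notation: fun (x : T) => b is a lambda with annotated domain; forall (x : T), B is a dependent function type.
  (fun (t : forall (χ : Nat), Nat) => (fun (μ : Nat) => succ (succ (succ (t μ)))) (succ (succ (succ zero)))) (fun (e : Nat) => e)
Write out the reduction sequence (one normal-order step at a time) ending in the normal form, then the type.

reduction (normal order):
  (fun (t : forall (χ : Nat), Nat) => (fun (μ : Nat) => succ (succ (succ (t μ)))) (succ (succ (succ zero)))) (fun (e : Nat) => e)
  ~> (fun (t : Nat) => succ (succ (succ ((fun (χ : Nat) => χ) t)))) (succ (succ (succ zero)))
  ~> succ (succ (succ ((fun (t : Nat) => t) (succ (succ (succ zero))))))
  ~> succ (succ (succ (succ (succ (succ zero)))))
the term's type:
  Nat


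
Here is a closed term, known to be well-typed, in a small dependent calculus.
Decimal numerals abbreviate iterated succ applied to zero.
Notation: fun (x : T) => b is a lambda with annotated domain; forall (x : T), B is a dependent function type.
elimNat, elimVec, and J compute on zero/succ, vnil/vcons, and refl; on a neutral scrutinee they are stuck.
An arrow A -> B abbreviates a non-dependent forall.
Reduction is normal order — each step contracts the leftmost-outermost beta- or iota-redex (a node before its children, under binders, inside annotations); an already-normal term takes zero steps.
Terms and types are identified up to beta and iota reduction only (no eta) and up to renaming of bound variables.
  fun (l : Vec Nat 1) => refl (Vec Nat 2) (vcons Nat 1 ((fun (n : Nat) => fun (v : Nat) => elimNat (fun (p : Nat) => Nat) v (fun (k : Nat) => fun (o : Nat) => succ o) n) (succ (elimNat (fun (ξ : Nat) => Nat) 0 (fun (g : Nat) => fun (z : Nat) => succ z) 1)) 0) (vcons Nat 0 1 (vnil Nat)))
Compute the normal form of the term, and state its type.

normal form:
  fun (l : Vec Nat 1) => refl (Vec Nat 2) (vcons Nat 1 2 (vcons Nat 0 1 (vnil Nat)))
type:
  Vec Nat 1 -> Eq (Vec Nat 2) (vcons Nat 1 2 (vcons Nat 0 1 (vnil Nat))) (vcons Nat 1 2 (vcons Nat 0 1 (vnil Nat)))


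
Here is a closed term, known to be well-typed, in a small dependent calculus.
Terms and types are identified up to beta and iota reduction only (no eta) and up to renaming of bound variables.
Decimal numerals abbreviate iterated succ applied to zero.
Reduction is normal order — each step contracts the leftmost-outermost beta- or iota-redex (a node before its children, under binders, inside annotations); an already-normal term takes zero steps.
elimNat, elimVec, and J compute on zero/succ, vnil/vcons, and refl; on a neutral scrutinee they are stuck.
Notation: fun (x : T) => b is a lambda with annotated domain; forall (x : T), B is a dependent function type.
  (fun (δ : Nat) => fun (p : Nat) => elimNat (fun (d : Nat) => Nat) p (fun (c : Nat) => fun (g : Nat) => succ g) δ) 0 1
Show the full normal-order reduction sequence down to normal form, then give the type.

normal-order reduction:
  (fun (δ : Nat) => fun (p : Nat) => elimNat (fun (d : Nat) => Nat) p (fun (c : Nat) => fun (g : Nat) => succ g) δ) 0 1
  ~> (fun (δ : Nat) => elimNat (fun (p : Nat) => Nat) δ (fun (d : Nat) => fun (c : Nat) => succ c) 0) 1
  ~> elimNat (fun (δ : Nat) => Nat) 1 (fun (p : Nat) => fun (d : Nat) => succ d) 0
  ~> 1
inferred type:
  Nat


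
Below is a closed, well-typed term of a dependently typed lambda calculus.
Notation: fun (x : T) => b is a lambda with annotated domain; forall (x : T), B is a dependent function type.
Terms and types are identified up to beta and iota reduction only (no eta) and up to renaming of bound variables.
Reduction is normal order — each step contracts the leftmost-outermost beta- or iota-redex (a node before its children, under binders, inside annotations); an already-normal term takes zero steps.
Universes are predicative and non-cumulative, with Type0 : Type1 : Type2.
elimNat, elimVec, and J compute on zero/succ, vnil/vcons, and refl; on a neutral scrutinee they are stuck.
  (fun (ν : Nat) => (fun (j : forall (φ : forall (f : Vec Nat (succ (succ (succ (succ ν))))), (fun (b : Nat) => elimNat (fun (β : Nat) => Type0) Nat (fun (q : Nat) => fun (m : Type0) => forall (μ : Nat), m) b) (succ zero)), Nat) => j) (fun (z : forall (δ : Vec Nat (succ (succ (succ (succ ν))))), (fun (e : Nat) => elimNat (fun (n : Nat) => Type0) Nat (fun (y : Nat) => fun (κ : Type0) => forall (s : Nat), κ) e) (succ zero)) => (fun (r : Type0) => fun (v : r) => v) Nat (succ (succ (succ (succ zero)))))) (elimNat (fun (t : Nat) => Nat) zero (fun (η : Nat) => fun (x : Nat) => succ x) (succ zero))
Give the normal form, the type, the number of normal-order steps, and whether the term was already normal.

resulting normal form:
  fun (ν : forall (j : Vec Nat (succ (succ (succ (succ (succ zero)))))), forall (φ : Nat), Nat) => succ (succ (succ (succ zero)))
inferred type:
  forall (ν : forall (j : Vec Nat (succ (succ (succ (succ (succ zero)))))), forall (φ : Nat), Nat), Nat
steps to reach normal form (normal order): 13
already normal: no
first redex: a beta-redex


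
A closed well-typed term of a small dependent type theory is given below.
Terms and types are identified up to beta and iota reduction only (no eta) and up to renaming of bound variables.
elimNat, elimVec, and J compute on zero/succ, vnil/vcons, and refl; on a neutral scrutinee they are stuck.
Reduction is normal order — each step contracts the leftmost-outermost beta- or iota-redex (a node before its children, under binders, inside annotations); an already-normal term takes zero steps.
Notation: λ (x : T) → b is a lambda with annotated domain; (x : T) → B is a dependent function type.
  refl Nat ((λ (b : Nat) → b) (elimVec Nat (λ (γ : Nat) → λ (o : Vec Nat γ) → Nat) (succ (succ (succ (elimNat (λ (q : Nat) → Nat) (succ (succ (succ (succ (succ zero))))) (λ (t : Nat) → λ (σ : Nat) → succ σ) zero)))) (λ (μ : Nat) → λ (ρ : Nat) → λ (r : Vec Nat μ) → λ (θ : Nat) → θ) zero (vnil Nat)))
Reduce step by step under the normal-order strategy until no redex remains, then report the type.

reduction (normal order):
  refl Nat ((λ (b : Nat) → b) (elimVec Nat (λ (γ : Nat) → λ (o : Vec Nat γ) → Nat) (succ (succ (succ (elimNat (λ (q : Nat) → Nat) (succ (succ (succ (succ (succ zero))))) (λ (t : Nat) → λ (σ : Nat) → succ σ) zero)))) (λ (μ : Nat) → λ (ρ : Nat) → λ (r : Vec Nat μ) → λ (θ : Nat) → θ) zero (vnil Nat)))
  ~> refl Nat (elimVec Nat (λ (b : Nat) → λ (γ : Vec Nat b) → Nat) (succ (succ (succ (elimNat (λ (o : Nat) → Nat) (succ (succ (succ (succ (succ zero))))) (λ (q : Nat) → λ (t : Nat) → succ t) zero)))) (λ (σ : Nat) → λ (μ : Nat) → λ (ρ : Vec Nat σ) → λ (r : Nat) → r) zero (vnil Nat))
  ~> refl Nat (succ (succ (succ (elimNat (λ (b : Nat) → Nat) (succ (succ (succ (succ (succ zero))))) (λ (γ : Nat) → λ (o : Nat) → succ o) zero))))
  ~> refl Nat (succ (succ (succ (succ (succ (succ (succ (succ zero))))))))
inferred type:
  Eq Nat (succ (succ (succ (succ (succ (succ (succ (succ zero)))))))) (succ (succ (succ (succ (succ (succ (succ (succ zero))))))))


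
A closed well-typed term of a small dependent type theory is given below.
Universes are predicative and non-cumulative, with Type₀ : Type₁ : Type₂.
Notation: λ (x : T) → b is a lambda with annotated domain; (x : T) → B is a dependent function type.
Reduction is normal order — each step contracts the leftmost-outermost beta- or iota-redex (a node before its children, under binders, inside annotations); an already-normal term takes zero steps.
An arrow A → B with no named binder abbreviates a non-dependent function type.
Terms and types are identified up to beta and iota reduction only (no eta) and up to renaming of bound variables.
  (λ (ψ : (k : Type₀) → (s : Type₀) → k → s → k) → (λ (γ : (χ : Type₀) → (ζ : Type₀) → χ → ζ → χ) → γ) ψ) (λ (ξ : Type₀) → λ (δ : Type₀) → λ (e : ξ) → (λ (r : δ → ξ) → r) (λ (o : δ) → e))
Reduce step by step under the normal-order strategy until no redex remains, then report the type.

normal-order reduction sequence:
  (λ (ψ : (k : Type₀) → (s : Type₀) → k → s → k) → (λ (γ : (χ : Type₀) → (ζ : Type₀) → χ → ζ → χ) → γ) ψ) (λ (ξ : Type₀) → λ (δ : Type₀) → λ (e : ξ) → (λ (r : δ → ξ) → r) (λ (o : δ) → e))
  ~> (λ (ψ : (k : Type₀) → (s : Type₀) → k → s → k) → ψ) (λ (γ : Type₀) → λ (χ : Type₀) → λ (ζ : γ) → (λ (ξ : χ → γ) → ξ) (λ (δ : χ) → ζ))
  ~> λ (ψ : Type₀) → λ (k : Type₀) → λ (s : ψ) → (λ (γ : k → ψ) → γ) (λ (χ : k) → s)
  ~> λ (ψ : Type₀) → λ (k : Type₀) → λ (s : ψ) → λ (γ : k) → s
the term's type:
  (ψ : Type₀) → (k : Type₀) → ψ → k → ψ


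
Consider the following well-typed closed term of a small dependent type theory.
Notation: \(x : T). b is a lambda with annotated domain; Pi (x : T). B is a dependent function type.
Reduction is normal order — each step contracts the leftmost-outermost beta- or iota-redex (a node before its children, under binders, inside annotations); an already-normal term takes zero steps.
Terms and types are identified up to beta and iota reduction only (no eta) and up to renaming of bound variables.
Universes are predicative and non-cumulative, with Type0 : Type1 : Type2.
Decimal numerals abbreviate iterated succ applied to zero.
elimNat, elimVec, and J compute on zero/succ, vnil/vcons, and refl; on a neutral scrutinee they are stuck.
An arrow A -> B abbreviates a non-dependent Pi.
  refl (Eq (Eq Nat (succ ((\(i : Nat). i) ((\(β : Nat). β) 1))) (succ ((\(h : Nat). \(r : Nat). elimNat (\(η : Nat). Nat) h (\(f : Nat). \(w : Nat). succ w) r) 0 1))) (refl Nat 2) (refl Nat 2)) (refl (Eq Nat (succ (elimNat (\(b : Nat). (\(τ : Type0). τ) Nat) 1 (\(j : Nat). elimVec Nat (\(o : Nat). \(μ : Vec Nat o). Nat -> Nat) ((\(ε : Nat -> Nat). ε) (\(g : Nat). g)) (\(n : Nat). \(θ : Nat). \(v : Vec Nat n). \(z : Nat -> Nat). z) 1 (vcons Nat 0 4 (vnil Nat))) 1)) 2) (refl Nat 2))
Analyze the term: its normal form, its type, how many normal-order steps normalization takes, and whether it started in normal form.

normal form:
  refl (Eq (Eq Nat 2 2) (refl Nat 2) (refl Nat 2)) (refl (Eq Nat 2 2) (refl Nat 2))
type:
  Eq (Eq (Eq Nat 2 2) (refl Nat 2) (refl Nat 2)) (refl (Eq Nat 2 2) (refl Nat 2)) (refl (Eq Nat 2 2) (refl Nat 2))
normal-order step count: 19
started in normal form: no
first redex: a beta-redex


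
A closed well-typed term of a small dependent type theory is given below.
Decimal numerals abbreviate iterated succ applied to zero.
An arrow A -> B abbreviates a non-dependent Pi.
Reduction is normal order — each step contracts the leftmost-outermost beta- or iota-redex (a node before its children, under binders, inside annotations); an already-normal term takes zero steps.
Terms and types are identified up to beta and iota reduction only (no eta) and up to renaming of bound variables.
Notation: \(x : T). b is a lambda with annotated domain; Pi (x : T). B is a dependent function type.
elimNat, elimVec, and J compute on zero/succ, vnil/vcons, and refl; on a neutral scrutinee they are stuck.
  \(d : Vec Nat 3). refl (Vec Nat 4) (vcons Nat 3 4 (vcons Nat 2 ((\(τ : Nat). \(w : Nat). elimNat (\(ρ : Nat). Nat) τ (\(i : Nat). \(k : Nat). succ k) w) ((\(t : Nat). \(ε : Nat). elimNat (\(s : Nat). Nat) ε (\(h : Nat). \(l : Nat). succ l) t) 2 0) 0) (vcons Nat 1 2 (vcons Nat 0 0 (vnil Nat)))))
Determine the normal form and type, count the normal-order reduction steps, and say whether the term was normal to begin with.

reduced normal form:
  \(d : Vec Nat 3). refl (Vec Nat 4) (vcons Nat 3 4 (vcons Nat 2 2 (vcons Nat 1 2 (vcons Nat 0 0 (vnil Nat)))))
inferred type:
  Vec Nat 3 -> Eq (Vec Nat 4) (vcons Nat 3 4 (vcons Nat 2 2 (vcons Nat 1 2 (vcons Nat 0 0 (vnil Nat))))) (vcons Nat 3 4 (vcons Nat 2 2 (vcons Nat 1 2 (vcons Nat 0 0 (vnil Nat)))))
normal-order step count: 12
already normal: no
first redex: a beta-redex


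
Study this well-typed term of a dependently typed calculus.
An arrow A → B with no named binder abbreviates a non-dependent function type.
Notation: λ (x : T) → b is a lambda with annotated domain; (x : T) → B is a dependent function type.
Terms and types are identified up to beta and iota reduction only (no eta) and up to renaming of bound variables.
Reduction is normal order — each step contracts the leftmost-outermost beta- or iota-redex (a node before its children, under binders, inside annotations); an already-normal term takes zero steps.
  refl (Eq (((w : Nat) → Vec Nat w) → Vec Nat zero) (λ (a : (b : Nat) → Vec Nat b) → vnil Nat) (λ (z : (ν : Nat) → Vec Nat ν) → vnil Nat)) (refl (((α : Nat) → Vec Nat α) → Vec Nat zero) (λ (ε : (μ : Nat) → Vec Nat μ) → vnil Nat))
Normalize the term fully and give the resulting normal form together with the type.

normal form:
  refl (Eq (((w : Nat) → Vec Nat w) → Vec Nat zero) (λ (a : (b : Nat) → Vec Nat b) → vnil Nat) (λ (z : (ν : Nat) → Vec Nat ν) → vnil Nat)) (refl (((α : Nat) → Vec Nat α) → Vec Nat zero) (λ (ε : (μ : Nat) → Vec Nat μ) → vnil Nat))
type:
  Eq (Eq (((w : Nat) → Vec Nat w) → Vec Nat zero) (λ (a : (b : Nat) → Vec Nat b) → vnil Nat) (λ (z : (ν : Nat) → Vec Nat ν) → vnil Nat)) (refl (((α : Nat) → Vec Nat α) → Vec Nat zero) (λ (ε : (μ : Nat) → Vec Nat μ) → vnil Nat)) (refl (((u : Nat) → Vec Nat u) → Vec Nat zero) (λ (y : (γ : Nat) → Vec Nat γ) → vnil Nat))


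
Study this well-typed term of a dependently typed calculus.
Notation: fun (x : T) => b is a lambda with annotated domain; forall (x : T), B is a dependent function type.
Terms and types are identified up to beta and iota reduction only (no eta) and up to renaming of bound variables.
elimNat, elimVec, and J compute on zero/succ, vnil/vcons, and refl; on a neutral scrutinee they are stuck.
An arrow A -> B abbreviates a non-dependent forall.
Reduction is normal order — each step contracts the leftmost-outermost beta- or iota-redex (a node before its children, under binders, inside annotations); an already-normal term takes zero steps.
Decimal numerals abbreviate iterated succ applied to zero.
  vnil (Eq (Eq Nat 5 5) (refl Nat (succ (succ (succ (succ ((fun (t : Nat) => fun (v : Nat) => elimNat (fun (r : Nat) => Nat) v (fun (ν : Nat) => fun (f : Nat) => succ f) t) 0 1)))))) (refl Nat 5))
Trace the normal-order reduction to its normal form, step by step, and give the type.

reduction (normal order):
  vnil (Eq (Eq Nat 5 5) (refl Nat (succ (succ (succ (succ ((fun (t : Nat) => fun (v : Nat) => elimNat (fun (r : Nat) => Nat) v (fun (ν : Nat) => fun (f : Nat) => succ f) t) 0 1)))))) (refl Nat 5))
  ~> vnil (Eq (Eq Nat 5 5) (refl Nat (succ (succ (succ (succ ((fun (t : Nat) => elimNat (fun (v : Nat) => Nat) t (fun (r : Nat) => fun (ν : Nat) => succ ν) 0) 1)))))) (refl Nat 5))
  ~> vnil (Eq (Eq Nat 5 5) (refl Nat (succ (succ (succ (succ (elimNat (fun (t : Nat) => Nat) 1 (fun (v : Nat) => fun (r : Nat) => succ r) 0)))))) (refl Nat 5))
  ~> vnil (Eq (Eq Nat 5 5) (refl Nat 5) (refl Nat 5))
inferred type:
  Vec (Eq (Eq Nat 5 5) (refl Nat 5) (refl Nat 5)) 0


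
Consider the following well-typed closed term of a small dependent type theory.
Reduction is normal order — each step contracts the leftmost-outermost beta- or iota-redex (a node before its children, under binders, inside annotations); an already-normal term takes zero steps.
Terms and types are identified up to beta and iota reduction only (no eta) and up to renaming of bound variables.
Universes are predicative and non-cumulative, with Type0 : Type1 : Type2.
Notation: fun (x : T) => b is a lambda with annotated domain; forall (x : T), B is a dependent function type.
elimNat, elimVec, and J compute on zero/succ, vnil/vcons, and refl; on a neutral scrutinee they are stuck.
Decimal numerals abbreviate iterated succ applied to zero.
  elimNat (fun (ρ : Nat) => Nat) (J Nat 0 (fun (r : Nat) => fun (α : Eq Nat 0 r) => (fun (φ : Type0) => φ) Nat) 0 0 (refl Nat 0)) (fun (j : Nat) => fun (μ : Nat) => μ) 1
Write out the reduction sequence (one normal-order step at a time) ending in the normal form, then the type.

reduction (normal order):
  elimNat (fun (ρ : Nat) => Nat) (J Nat 0 (fun (r : Nat) => fun (α : Eq Nat 0 r) => (fun (φ : Type0) => φ) Nat) 0 0 (refl Nat 0)) (fun (j : Nat) => fun (μ : Nat) => μ) 1
  ~> (fun (ρ : Nat) => fun (r : Nat) => r) 0 (elimNat (fun (α : Nat) => Nat) (J Nat 0 (fun (φ : Nat) => fun (j : Eq Nat 0 φ) => (fun (μ : Type0) => μ) Nat) 0 0 (refl Nat 0)) (fun (b : Nat) => fun (f : Nat) => f) 0)
  ~> (fun (ρ : Nat) => ρ) (elimNat (fun (r : Nat) => Nat) (J Nat 0 (fun (α : Nat) => fun (φ : Eq Nat 0 α) => (fun (j : Type0) => j) Nat) 0 0 (refl Nat 0)) (fun (μ : Nat) => fun (b : Nat) => b) 0)
  ~> elimNat (fun (ρ : Nat) => Nat) (J Nat 0 (fun (r : Nat) => fun (α : Eq Nat 0 r) => (fun (φ : Type0) => φ) Nat) 0 0 (refl Nat 0)) (fun (j : Nat) => fun (μ : Nat) => μ) 0
  ~> J Nat 0 (fun (ρ : Nat) => fun (r : Eq Nat 0 ρ) => (fun (α : Type0) => α) Nat) 0 0 (refl Nat 0)
  ~> 0
type:
  Nat


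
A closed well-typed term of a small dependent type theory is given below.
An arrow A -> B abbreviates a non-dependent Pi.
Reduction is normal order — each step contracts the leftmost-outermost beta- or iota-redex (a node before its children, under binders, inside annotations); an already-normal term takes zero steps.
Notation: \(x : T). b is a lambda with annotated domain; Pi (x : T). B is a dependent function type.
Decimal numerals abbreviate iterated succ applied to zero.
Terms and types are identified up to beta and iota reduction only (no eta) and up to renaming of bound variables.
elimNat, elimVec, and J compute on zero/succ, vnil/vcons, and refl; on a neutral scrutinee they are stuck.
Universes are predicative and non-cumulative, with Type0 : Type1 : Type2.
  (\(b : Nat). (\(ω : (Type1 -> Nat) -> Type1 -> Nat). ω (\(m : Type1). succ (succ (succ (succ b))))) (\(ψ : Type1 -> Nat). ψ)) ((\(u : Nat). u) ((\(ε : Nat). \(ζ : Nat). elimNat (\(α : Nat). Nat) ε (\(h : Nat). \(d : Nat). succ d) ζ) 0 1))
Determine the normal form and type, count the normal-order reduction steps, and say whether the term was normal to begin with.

normal form:
  \(b : Type1). 5
type:
  Type1 -> Nat
normal-order step count: 10
term was already normal: no
first redex: a beta-redex


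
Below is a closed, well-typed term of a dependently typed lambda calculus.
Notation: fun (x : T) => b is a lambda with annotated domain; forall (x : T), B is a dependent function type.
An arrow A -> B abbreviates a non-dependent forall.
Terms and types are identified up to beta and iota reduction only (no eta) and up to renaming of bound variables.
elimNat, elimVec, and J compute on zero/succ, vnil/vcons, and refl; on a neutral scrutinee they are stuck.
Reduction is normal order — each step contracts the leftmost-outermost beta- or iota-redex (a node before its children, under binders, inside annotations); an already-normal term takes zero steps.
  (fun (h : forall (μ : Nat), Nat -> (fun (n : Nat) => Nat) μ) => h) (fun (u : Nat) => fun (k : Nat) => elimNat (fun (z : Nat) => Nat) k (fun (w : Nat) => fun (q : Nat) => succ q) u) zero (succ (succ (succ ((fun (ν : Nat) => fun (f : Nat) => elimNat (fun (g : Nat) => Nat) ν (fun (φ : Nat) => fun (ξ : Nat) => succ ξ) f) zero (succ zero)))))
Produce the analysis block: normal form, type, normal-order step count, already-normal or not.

reduced normal form:
  succ (succ (succ (succ zero)))
type:
  Nat
normal-order step count: 10
term was already normal: no
first contracted redex: a beta-redex
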